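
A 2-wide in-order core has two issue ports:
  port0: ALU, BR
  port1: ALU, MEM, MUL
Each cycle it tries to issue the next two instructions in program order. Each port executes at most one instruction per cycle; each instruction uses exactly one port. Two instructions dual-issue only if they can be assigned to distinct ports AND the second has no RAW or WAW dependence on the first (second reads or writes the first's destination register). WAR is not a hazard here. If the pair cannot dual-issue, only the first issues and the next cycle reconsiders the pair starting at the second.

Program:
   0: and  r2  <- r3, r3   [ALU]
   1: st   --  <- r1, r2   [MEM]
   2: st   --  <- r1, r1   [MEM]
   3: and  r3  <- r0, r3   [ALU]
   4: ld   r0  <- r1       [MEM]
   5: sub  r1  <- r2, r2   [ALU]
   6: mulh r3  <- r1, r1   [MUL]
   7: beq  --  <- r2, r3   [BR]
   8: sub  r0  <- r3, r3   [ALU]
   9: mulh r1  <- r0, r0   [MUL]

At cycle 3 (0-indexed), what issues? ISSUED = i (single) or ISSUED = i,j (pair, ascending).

ISSUED = 4,5

#0 head=0: and i0 RAW r2
#1 head=1: st i1 no-port MEM/MEM
#2 head=2: st;and i2+i3 2-wide
#3 head=4: ld;sub i4+i5 2-wide
#4 head=6: mulh i6 RAW r3
#5 head=7: beq;sub i7+i8 2-wide
#6 head=9: mulh i9 tail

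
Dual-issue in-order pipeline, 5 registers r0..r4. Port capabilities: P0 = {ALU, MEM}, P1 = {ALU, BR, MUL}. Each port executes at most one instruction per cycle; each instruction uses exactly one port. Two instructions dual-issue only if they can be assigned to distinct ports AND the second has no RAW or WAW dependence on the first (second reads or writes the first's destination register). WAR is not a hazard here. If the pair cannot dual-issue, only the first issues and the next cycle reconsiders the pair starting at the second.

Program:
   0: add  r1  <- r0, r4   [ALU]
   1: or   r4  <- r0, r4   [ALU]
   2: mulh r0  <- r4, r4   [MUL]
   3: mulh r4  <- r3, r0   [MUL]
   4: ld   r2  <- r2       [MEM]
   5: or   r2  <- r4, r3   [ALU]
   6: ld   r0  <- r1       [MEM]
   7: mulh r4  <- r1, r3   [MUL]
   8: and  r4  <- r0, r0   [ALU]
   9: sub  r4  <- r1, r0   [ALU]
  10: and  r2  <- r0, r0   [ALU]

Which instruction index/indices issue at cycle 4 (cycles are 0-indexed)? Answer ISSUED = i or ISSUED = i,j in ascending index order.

t=0 i0/i1:add or ; 2-wide
t=1 i2:mulh ; no-port MUL/MUL
t=2 i3/i4:mulh ld ; 2-wide
t=3 i5/i6:or ld ; 2-wide
t=4 i7:mulh ; WAW r4
t=5 i8:and ; WAW r4
t=6 i9/i10:sub and ; 2-wide

ISSUED = 7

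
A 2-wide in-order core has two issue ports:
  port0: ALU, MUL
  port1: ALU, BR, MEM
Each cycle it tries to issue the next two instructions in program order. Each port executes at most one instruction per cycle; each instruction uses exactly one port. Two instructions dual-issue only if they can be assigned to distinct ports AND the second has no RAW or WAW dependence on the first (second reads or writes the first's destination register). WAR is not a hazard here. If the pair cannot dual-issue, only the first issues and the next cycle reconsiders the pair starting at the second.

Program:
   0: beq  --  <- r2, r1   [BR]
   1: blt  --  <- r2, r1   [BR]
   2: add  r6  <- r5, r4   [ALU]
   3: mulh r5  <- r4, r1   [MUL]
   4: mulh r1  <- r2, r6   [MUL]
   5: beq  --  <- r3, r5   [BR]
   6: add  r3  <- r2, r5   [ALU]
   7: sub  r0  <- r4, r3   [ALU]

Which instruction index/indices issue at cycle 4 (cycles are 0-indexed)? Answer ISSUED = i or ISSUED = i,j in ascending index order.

ISSUED = 6

c0: i0 beq.BR  no-port BR/BR
c1: i1/i2 blt.BR+add.ALU  2-wide
c2: i3 mulh.MUL  no-port MUL/MUL
c3: i4/i5 mulh.MUL+beq.BR  2-wide
c4: i6 add.ALU  RAW r3
c5: i7 sub.ALU  tail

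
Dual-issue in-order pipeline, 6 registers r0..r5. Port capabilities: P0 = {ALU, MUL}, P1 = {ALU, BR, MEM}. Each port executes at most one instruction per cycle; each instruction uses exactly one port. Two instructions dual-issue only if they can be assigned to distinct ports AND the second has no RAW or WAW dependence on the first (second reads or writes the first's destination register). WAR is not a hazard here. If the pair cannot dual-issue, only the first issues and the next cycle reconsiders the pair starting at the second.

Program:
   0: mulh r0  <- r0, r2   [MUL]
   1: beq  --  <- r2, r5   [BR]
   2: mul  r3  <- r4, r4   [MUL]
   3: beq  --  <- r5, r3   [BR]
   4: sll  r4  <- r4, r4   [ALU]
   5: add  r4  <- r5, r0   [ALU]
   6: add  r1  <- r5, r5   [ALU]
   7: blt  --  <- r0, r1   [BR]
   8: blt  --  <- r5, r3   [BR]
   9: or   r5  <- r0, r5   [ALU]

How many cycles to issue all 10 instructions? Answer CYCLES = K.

CYCLES = 6

c0: i0,i1 mulh.MUL+beq.BR  pair
c1: i2 mul.MUL  RAW r3
c2: i3,i4 beq.BR+sll.ALU  pair
c3: i5,i6 add.ALU+add.ALU  pair
c4: i7 blt.BR  no-port BR/BR
c5: i8,i9 blt.BR+or.ALU  pair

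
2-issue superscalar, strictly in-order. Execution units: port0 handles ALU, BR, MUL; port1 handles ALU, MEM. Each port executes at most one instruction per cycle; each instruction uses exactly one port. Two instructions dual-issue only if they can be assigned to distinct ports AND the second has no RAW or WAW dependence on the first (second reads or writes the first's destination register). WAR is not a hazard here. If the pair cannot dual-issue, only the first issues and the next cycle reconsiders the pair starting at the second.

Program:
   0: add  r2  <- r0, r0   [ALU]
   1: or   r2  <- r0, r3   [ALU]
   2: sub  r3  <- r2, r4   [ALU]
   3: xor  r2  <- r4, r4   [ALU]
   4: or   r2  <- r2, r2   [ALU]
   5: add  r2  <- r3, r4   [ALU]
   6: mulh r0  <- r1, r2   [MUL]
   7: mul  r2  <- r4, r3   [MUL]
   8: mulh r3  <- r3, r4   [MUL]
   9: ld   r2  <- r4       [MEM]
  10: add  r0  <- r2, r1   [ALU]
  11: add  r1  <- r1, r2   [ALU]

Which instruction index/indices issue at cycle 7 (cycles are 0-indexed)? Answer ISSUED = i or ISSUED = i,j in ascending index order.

[0] i0  add  -- WAW r2
[1] i1  or  -- RAW r2
[2] i2&i3  sub;xor  -- 2-wide
[3] i4  or  -- WAW r2
[4] i5  add  -- RAW r2
[5] i6  mulh  -- no-port MUL/MUL
[6] i7  mul  -- no-port MUL/MUL
[7] i8&i9  mulh;ld  -- 2-wide
[8] i10&i11  add;add  -- 2-wide

ISSUED = 8,9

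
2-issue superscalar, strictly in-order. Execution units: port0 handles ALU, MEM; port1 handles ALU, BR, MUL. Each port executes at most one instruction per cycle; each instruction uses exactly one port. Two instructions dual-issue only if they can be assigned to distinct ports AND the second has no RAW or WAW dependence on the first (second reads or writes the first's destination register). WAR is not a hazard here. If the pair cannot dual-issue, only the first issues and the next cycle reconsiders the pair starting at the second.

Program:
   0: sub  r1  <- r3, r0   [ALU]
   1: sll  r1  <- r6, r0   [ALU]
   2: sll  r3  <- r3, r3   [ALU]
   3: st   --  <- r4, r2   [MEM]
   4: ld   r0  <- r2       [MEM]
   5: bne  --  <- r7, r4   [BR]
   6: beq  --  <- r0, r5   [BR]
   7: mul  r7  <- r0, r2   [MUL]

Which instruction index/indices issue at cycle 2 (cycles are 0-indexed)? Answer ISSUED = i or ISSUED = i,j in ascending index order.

#0 head=0: sub i0 WAW r1
#1 head=1: sll sll i1,i2 dual
#2 head=3: st i3 no-port MEM/MEM
#3 head=4: ld bne i4,i5 dual
#4 head=6: beq i6 no-port BR/MUL
#5 head=7: mul i7 tail

ISSUED = 3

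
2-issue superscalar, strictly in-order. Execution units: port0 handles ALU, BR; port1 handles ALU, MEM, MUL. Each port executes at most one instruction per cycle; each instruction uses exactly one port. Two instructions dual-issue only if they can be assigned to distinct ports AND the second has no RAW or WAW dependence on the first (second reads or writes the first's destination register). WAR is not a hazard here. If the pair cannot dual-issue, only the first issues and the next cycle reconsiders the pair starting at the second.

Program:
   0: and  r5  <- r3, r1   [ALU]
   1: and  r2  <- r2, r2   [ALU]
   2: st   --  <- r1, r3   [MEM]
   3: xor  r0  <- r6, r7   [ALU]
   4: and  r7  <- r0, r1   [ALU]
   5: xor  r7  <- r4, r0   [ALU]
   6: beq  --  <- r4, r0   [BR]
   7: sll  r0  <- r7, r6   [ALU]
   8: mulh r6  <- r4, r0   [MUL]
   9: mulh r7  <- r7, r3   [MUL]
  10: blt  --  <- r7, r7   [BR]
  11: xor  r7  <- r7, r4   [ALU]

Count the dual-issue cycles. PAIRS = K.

0. and+and @i0/i1  | pair
1. st+xor @i2/i3  | pair
2. and @i4  | WAW r7
3. xor+beq @i5/i6  | pair
4. sll @i7  | RAW r0
5. mulh @i8  | no-port MUL/MUL
6. mulh @i9  | RAW r7
7. blt+xor @i10/i11  | pair

PAIRS = 4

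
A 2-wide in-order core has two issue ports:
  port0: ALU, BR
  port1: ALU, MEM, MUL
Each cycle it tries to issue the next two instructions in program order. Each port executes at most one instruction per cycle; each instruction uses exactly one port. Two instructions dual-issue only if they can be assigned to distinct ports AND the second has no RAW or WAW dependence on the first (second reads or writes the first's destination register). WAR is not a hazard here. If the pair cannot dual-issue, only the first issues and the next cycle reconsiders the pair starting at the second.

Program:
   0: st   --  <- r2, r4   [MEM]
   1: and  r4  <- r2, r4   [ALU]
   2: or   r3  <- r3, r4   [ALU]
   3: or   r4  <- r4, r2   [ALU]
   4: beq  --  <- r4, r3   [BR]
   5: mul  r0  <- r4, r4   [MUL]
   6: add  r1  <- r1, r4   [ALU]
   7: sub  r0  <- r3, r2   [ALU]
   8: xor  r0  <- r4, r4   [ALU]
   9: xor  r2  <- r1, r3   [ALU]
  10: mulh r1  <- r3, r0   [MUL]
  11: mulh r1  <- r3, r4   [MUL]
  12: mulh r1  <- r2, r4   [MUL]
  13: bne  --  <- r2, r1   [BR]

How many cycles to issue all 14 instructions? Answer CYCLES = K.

t=0 i0+i1:st+and ; dual
t=1 i2+i3:or+or ; dual
t=2 i4+i5:beq+mul ; dual
t=3 i6+i7:add+sub ; dual
t=4 i8+i9:xor+xor ; dual
t=5 i10:mulh ; no-port MUL/MUL
t=6 i11:mulh ; no-port MUL/MUL
t=7 i12:mulh ; RAW r1
t=8 i13:bne ; tail

CYCLES = 9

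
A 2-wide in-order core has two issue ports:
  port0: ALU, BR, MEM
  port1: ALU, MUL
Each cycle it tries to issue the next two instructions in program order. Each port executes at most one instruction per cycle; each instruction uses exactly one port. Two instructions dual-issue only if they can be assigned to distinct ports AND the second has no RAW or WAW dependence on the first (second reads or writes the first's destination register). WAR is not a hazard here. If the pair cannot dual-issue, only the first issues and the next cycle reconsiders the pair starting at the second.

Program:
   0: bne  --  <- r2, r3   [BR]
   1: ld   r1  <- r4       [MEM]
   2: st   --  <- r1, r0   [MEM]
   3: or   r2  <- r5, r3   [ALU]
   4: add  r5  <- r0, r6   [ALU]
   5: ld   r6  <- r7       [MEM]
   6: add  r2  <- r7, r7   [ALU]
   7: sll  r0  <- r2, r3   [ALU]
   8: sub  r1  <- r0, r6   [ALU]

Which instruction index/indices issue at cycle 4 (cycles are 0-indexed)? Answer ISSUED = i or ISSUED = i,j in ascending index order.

ISSUED = 6

t=0 i0:bne.BR ; no-port BR/MEM
t=1 i1:ld.MEM ; no-port MEM/MEM
t=2 i2+i3:st.MEM;or.ALU ; pair
t=3 i4+i5:add.ALU;ld.MEM ; pair
t=4 i6:add.ALU ; RAW r2
t=5 i7:sll.ALU ; RAW r0
t=6 i8:sub.ALU ; tail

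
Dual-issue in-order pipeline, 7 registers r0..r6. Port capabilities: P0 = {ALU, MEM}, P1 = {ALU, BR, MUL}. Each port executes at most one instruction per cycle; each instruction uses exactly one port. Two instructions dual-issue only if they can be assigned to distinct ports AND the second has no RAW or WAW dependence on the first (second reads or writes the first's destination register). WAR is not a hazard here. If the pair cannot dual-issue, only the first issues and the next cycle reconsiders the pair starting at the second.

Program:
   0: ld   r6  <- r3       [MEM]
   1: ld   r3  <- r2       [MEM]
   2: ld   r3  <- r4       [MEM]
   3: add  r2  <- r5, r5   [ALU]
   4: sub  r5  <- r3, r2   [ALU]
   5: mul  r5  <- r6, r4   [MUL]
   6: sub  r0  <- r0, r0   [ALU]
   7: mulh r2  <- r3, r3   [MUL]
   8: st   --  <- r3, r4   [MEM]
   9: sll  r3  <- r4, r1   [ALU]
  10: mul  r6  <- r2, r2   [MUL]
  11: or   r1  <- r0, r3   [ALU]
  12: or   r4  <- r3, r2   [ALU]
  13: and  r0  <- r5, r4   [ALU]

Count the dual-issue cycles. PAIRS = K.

PAIRS = 5

[0] i0  ld  -- no-port MEM/MEM
[1] i1  ld  -- no-port MEM/MEM
[2] i2+i3  ld/add  -- pair
[3] i4  sub  -- WAW r5
[4] i5+i6  mul/sub  -- pair
[5] i7+i8  mulh/st  -- pair
[6] i9+i10  sll/mul  -- pair
[7] i11+i12  or/or  -- pair
[8] i13  and  -- tail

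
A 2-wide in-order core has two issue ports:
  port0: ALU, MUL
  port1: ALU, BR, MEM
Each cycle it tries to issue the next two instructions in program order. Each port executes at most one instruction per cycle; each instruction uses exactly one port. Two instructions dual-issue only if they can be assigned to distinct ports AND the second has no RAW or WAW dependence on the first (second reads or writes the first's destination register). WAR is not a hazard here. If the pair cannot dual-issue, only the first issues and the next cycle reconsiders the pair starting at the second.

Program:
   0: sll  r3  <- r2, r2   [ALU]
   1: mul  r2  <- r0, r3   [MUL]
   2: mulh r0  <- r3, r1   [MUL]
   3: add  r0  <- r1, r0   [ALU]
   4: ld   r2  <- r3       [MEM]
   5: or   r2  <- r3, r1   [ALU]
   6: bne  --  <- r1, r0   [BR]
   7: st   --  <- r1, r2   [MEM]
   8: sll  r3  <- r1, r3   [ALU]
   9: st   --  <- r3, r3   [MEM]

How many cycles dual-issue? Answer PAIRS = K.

0. sll.ALU @i0  | RAW r3
1. mul.MUL @i1  | no-port MUL/MUL
2. mulh.MUL @i2  | RAW+WAW r0
3. add.ALU+ld.MEM @i3/i4  | dual
4. or.ALU+bne.BR @i5/i6  | dual
5. st.MEM+sll.ALU @i7/i8  | dual
6. st.MEM @i9  | tail

PAIRS = 3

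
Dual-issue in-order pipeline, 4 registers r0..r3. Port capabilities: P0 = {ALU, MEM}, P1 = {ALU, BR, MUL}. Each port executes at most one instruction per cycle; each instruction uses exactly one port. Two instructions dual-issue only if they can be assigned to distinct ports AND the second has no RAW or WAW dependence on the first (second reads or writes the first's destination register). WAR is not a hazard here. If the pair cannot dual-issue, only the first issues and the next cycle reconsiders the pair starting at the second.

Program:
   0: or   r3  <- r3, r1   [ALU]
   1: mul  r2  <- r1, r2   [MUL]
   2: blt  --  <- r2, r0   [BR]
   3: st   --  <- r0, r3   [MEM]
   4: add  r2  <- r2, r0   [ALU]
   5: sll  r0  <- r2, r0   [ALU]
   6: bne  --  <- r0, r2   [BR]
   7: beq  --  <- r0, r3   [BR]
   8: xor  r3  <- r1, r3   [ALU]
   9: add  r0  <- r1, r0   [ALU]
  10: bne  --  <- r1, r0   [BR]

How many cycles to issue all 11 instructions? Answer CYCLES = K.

[0] i0&i1  or/mul  -- pair
[1] i2&i3  blt/st  -- pair
[2] i4  add  -- RAW r2
[3] i5  sll  -- RAW r0
[4] i6  bne  -- no-port BR/BR
[5] i7&i8  beq/xor  -- pair
[6] i9  add  -- RAW r0
[7] i10  bne  -- tail

CYCLES = 8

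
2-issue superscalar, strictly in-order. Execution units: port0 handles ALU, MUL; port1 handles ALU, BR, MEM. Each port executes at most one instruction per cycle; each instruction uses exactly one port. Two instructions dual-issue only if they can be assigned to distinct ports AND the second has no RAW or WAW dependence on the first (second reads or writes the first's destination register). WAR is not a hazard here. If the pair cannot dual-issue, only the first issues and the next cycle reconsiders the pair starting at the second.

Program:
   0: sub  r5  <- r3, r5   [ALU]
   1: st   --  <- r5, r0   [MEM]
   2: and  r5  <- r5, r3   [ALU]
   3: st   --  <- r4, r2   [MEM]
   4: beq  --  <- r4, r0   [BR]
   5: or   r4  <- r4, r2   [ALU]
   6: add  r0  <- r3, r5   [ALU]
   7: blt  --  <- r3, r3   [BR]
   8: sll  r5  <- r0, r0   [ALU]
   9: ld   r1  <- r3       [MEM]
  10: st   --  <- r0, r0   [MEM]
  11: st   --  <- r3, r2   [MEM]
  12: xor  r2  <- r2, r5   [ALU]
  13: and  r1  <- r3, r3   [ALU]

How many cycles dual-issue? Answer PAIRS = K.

#0 head=0: sub i0 RAW r5
#1 head=1: st+and i1&i2 2-wide
#2 head=3: st i3 no-port MEM/BR
#3 head=4: beq+or i4&i5 2-wide
#4 head=6: add+blt i6&i7 2-wide
#5 head=8: sll+ld i8&i9 2-wide
#6 head=10: st i10 no-port MEM/MEM
#7 head=11: st+xor i11&i12 2-wide
#8 head=13: and i13 tail

PAIRS = 5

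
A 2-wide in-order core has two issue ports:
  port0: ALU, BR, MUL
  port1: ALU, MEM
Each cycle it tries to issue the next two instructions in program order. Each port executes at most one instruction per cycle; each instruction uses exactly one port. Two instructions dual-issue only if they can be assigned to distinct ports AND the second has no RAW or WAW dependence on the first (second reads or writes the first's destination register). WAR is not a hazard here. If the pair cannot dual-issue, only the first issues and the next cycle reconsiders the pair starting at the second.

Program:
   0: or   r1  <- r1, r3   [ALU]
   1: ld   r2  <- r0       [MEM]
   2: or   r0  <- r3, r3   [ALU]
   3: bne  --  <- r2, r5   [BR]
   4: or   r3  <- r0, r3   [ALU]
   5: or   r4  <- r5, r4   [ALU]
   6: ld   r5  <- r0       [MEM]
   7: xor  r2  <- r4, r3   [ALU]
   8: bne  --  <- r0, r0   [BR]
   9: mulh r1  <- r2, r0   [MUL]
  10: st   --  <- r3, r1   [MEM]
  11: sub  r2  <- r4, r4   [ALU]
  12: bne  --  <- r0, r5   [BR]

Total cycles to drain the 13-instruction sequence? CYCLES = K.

CYCLES = 8

t=0 i0&i1:or.ALU ld.MEM ; pair
t=1 i2&i3:or.ALU bne.BR ; pair
t=2 i4&i5:or.ALU or.ALU ; pair
t=3 i6&i7:ld.MEM xor.ALU ; pair
t=4 i8:bne.BR ; no-port BR/MUL
t=5 i9:mulh.MUL ; RAW r1
t=6 i10&i11:st.MEM sub.ALU ; pair
t=7 i12:bne.BR ; tail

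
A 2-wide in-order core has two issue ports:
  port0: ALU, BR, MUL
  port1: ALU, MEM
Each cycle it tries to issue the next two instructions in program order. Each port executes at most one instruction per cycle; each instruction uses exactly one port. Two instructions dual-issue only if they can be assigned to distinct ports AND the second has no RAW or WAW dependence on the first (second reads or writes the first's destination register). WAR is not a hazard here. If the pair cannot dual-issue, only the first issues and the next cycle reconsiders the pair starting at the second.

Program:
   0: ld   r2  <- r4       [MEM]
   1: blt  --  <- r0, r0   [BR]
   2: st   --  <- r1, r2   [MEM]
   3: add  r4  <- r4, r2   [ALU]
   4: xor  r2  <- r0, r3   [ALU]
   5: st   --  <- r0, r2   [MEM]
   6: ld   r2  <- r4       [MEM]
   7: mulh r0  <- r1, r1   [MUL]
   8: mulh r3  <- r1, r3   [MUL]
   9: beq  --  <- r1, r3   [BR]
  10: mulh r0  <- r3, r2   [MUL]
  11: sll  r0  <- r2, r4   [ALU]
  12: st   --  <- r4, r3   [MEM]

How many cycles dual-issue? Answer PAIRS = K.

PAIRS = 4

#0 head=0: ld.MEM+blt.BR i0+i1 pair
#1 head=2: st.MEM+add.ALU i2+i3 pair
#2 head=4: xor.ALU i4 RAW r2
#3 head=5: st.MEM i5 no-port MEM/MEM
#4 head=6: ld.MEM+mulh.MUL i6+i7 pair
#5 head=8: mulh.MUL i8 no-port MUL/BR
#6 head=9: beq.BR i9 no-port BR/MUL
#7 head=10: mulh.MUL i10 WAW r0
#8 head=11: sll.ALU+st.MEM i11+i12 pair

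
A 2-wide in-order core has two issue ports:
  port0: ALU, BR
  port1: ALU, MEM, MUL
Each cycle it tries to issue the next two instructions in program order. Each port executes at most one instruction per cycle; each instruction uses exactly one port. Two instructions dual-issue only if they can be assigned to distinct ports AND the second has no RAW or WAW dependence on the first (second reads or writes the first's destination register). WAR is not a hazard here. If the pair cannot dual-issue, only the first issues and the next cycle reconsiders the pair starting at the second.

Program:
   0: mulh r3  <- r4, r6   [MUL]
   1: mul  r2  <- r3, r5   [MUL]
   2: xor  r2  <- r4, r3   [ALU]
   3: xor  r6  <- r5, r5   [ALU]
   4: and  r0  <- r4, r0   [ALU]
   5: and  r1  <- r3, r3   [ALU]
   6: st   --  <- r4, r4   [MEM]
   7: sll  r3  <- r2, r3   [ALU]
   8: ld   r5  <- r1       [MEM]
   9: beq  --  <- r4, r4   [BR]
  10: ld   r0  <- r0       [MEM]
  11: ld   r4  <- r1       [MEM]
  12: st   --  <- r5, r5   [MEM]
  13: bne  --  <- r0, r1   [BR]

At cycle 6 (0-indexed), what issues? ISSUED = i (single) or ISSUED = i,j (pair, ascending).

ISSUED = 10

#0 head=0: mulh i0 no-port MUL/MUL
#1 head=1: mul i1 WAW r2
#2 head=2: xor/xor i2&i3 2-wide
#3 head=4: and/and i4&i5 2-wide
#4 head=6: st/sll i6&i7 2-wide
#5 head=8: ld/beq i8&i9 2-wide
#6 head=10: ld i10 no-port MEM/MEM
#7 head=11: ld i11 no-port MEM/MEM
#8 head=12: st/bne i12&i13 2-wide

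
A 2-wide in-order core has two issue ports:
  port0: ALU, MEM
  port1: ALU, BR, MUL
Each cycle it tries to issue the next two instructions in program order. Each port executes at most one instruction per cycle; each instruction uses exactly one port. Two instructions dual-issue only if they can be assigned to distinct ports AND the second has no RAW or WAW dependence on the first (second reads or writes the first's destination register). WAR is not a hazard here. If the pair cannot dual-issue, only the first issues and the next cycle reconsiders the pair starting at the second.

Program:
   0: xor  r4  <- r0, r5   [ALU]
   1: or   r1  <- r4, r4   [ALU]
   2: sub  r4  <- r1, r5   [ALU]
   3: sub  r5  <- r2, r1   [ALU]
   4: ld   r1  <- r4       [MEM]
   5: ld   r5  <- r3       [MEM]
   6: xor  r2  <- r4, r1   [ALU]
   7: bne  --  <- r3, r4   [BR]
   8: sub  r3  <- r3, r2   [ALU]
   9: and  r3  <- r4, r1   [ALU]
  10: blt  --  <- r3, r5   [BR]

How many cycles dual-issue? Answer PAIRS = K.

c0: i0 xor  RAW r4
c1: i1 or  RAW r1
c2: i2,i3 sub;sub  2-wide
c3: i4 ld  no-port MEM/MEM
c4: i5,i6 ld;xor  2-wide
c5: i7,i8 bne;sub  2-wide
c6: i9 and  RAW r3
c7: i10 blt  tail

PAIRS = 3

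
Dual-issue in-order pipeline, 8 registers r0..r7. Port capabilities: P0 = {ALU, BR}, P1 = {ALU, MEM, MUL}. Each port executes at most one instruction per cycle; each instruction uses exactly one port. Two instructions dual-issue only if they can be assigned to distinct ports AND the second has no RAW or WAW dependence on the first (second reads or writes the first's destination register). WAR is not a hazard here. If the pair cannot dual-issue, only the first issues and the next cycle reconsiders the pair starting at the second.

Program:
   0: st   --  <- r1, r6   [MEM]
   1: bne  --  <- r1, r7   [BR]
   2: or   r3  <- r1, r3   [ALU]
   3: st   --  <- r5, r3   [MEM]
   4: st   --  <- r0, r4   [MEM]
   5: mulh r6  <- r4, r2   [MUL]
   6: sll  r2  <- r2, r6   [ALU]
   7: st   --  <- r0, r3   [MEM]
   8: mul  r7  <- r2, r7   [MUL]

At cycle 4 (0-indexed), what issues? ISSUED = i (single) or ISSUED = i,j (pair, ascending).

ISSUED = 5

#0 head=0: st bne i0,i1 dual
#1 head=2: or i2 RAW r3
#2 head=3: st i3 no-port MEM/MEM
#3 head=4: st i4 no-port MEM/MUL
#4 head=5: mulh i5 RAW r6
#5 head=6: sll st i6,i7 dual
#6 head=8: mul i8 tail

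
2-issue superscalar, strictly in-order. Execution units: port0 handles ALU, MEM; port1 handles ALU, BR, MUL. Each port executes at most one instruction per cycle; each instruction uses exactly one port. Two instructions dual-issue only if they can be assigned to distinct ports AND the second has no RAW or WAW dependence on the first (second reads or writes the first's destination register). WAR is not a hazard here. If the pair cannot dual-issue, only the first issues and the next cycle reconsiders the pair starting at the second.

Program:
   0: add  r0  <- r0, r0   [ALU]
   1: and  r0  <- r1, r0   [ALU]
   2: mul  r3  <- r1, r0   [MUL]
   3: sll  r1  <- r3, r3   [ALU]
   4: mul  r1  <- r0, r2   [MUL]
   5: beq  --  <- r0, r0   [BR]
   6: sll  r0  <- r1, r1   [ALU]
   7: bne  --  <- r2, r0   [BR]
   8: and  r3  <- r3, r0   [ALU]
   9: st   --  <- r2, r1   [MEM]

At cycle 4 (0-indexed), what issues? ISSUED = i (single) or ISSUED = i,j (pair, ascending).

ISSUED = 4

c0: i0 add  RAW+WAW r0
c1: i1 and  RAW r0
c2: i2 mul  RAW r3
c3: i3 sll  WAW r1
c4: i4 mul  no-port MUL/BR
c5: i5&i6 beq/sll  dual
c6: i7&i8 bne/and  dual
c7: i9 st  tail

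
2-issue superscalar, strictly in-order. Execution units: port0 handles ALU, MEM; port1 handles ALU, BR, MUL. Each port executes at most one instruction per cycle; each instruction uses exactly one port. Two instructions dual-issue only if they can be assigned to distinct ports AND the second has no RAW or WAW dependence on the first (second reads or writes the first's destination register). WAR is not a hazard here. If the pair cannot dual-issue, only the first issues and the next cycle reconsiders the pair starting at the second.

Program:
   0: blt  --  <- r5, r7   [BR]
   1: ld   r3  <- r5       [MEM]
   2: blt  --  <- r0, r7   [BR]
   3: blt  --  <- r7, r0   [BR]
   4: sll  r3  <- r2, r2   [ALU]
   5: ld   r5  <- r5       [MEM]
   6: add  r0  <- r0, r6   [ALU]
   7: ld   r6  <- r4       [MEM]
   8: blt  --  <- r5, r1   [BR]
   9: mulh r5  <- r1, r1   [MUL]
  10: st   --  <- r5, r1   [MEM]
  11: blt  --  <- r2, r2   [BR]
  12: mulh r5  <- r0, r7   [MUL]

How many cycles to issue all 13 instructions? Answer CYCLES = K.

CYCLES = 8

#0 head=0: blt.BR/ld.MEM i0/i1 dual
#1 head=2: blt.BR i2 no-port BR/BR
#2 head=3: blt.BR/sll.ALU i3/i4 dual
#3 head=5: ld.MEM/add.ALU i5/i6 dual
#4 head=7: ld.MEM/blt.BR i7/i8 dual
#5 head=9: mulh.MUL i9 RAW r5
#6 head=10: st.MEM/blt.BR i10/i11 dual
#7 head=12: mulh.MUL i12 tail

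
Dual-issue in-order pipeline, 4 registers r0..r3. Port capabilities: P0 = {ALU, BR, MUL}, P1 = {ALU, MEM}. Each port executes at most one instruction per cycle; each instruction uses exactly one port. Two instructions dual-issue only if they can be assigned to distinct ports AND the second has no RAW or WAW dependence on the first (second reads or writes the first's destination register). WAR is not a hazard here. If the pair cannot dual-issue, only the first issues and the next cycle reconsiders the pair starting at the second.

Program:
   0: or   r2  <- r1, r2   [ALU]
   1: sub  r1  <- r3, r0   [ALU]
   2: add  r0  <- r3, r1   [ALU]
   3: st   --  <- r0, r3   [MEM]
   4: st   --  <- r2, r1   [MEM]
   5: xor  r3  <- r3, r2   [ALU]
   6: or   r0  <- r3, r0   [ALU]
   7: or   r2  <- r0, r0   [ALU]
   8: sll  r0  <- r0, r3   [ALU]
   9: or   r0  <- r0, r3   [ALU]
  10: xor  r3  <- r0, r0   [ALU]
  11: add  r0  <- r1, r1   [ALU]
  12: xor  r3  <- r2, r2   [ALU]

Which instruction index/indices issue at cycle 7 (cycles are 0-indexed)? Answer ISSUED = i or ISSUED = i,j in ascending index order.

t=0 i0/i1:or.ALU sub.ALU ; dual
t=1 i2:add.ALU ; RAW r0
t=2 i3:st.MEM ; no-port MEM/MEM
t=3 i4/i5:st.MEM xor.ALU ; dual
t=4 i6:or.ALU ; RAW r0
t=5 i7/i8:or.ALU sll.ALU ; dual
t=6 i9:or.ALU ; RAW r0
t=7 i10/i11:xor.ALU add.ALU ; dual
t=8 i12:xor.ALU ; tail

ISSUED = 10,11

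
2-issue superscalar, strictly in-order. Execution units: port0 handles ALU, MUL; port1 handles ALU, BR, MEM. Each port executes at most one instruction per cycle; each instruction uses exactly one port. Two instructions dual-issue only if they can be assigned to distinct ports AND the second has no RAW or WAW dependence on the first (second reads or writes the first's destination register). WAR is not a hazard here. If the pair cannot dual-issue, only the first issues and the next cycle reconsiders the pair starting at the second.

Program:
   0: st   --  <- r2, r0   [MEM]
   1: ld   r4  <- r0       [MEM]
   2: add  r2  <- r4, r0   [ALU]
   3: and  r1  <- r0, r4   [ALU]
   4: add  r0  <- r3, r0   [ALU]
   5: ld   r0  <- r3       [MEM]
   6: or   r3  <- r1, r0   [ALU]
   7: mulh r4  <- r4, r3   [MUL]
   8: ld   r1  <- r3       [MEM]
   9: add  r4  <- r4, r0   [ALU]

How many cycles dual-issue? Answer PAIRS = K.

[0] i0  st  -- no-port MEM/MEM
[1] i1  ld  -- RAW r4
[2] i2+i3  add;and  -- 2-wide
[3] i4  add  -- WAW r0
[4] i5  ld  -- RAW r0
[5] i6  or  -- RAW r3
[6] i7+i8  mulh;ld  -- 2-wide
[7] i9  add  -- tail

PAIRS = 2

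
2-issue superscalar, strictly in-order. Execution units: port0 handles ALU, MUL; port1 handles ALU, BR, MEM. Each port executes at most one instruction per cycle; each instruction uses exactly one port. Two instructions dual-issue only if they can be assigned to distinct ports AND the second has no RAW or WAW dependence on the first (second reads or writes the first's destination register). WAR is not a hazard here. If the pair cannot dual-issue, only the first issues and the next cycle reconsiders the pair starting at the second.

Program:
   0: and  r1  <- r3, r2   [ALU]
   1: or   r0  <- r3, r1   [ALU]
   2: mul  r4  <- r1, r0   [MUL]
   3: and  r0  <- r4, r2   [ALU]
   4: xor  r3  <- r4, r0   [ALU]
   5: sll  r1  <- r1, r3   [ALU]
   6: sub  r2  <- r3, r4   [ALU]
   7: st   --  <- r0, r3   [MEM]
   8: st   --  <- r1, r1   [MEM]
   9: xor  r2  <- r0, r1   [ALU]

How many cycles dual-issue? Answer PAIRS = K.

PAIRS = 2

#0 head=0: and i0 RAW r1
#1 head=1: or i1 RAW r0
#2 head=2: mul i2 RAW r4
#3 head=3: and i3 RAW r0
#4 head=4: xor i4 RAW r3
#5 head=5: sll+sub i5+i6 dual
#6 head=7: st i7 no-port MEM/MEM
#7 head=8: st+xor i8+i9 dual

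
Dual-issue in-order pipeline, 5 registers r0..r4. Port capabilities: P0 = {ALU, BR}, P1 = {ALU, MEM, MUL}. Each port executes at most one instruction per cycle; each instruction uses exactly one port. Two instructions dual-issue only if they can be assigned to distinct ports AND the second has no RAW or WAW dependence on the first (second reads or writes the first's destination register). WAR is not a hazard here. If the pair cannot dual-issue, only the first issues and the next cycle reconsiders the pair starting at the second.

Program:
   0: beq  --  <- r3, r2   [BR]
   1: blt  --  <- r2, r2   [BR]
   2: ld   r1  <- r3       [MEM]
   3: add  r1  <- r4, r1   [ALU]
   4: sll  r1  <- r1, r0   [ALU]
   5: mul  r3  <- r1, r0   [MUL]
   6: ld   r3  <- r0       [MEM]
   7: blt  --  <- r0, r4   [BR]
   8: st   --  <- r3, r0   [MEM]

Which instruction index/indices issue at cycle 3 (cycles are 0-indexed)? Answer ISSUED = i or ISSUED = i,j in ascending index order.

  cy0 -> i0 (beq) no-port BR/BR
  cy1 -> i1&i2 (blt;ld) pair
  cy2 -> i3 (add) RAW+WAW r1
  cy3 -> i4 (sll) RAW r1
  cy4 -> i5 (mul) no-port MUL/MEM
  cy5 -> i6&i7 (ld;blt) pair
  cy6 -> i8 (st) tail

ISSUED = 4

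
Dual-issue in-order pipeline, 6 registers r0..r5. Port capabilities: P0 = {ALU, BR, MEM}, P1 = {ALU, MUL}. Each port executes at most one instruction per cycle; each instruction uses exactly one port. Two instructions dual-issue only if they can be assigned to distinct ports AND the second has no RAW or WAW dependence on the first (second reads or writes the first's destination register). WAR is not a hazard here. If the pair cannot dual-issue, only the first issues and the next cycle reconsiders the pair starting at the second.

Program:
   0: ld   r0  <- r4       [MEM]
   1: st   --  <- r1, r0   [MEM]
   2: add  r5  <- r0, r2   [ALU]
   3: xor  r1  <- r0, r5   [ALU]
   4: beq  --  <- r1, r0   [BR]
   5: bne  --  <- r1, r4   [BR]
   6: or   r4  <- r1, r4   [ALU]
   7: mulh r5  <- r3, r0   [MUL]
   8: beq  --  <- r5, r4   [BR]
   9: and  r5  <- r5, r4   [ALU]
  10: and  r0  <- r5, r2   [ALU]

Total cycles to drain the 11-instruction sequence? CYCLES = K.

#0 head=0: ld i0 no-port MEM/MEM
#1 head=1: st;add i1/i2 pair
#2 head=3: xor i3 RAW r1
#3 head=4: beq i4 no-port BR/BR
#4 head=5: bne;or i5/i6 pair
#5 head=7: mulh i7 RAW r5
#6 head=8: beq;and i8/i9 pair
#7 head=10: and i10 tail

CYCLES = 8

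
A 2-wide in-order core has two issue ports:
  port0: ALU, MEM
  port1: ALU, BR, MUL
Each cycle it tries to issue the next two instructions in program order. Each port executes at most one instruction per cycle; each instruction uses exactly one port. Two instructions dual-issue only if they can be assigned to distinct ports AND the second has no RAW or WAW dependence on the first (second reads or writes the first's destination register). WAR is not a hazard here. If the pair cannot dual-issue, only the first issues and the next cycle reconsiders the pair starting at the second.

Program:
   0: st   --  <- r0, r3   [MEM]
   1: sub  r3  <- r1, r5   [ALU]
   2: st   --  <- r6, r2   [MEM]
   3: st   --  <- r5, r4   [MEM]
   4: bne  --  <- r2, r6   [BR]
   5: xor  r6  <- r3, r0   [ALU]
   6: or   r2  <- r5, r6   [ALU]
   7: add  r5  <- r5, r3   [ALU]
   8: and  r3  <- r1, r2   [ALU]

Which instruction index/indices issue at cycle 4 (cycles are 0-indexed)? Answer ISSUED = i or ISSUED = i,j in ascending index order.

c0: i0,i1 st+sub  2-wide
c1: i2 st  no-port MEM/MEM
c2: i3,i4 st+bne  2-wide
c3: i5 xor  RAW r6
c4: i6,i7 or+add  2-wide
c5: i8 and  tail

ISSUED = 6,7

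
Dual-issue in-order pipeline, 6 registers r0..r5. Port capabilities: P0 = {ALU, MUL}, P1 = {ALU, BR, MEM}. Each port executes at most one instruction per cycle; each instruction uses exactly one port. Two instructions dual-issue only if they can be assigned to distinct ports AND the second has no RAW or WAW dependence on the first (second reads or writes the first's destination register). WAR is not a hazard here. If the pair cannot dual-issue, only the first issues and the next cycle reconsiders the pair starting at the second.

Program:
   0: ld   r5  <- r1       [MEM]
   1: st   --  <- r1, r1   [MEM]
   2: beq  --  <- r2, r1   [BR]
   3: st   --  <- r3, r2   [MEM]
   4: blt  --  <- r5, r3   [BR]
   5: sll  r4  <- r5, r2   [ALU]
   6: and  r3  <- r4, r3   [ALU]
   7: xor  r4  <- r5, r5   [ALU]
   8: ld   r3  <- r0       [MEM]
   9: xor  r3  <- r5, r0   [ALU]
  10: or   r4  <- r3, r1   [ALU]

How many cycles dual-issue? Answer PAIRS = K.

PAIRS = 2

  cy0 -> i0 (ld.MEM) no-port MEM/MEM
  cy1 -> i1 (st.MEM) no-port MEM/BR
  cy2 -> i2 (beq.BR) no-port BR/MEM
  cy3 -> i3 (st.MEM) no-port MEM/BR
  cy4 -> i4+i5 (blt.BR sll.ALU) 2-wide
  cy5 -> i6+i7 (and.ALU xor.ALU) 2-wide
  cy6 -> i8 (ld.MEM) WAW r3
  cy7 -> i9 (xor.ALU) RAW r3
  cy8 -> i10 (or.ALU) tail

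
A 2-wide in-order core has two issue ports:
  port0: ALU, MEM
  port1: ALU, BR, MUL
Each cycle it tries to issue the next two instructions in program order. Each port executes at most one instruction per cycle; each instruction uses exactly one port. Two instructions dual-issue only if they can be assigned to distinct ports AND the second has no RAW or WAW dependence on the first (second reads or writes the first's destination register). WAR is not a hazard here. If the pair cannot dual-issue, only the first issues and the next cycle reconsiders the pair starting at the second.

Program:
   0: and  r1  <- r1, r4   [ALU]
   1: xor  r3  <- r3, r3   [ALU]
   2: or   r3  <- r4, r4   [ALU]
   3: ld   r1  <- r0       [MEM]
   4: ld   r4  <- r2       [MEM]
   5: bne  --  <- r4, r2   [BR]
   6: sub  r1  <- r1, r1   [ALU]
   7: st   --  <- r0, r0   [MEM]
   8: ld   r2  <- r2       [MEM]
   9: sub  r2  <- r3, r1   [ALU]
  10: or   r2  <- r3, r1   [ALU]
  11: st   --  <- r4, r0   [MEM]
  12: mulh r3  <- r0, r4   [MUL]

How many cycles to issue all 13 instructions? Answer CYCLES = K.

  cy0 -> i0&i1 (and+xor) 2-wide
  cy1 -> i2&i3 (or+ld) 2-wide
  cy2 -> i4 (ld) RAW r4
  cy3 -> i5&i6 (bne+sub) 2-wide
  cy4 -> i7 (st) no-port MEM/MEM
  cy5 -> i8 (ld) WAW r2
  cy6 -> i9 (sub) WAW r2
  cy7 -> i10&i11 (or+st) 2-wide
  cy8 -> i12 (mulh) tail

CYCLES = 9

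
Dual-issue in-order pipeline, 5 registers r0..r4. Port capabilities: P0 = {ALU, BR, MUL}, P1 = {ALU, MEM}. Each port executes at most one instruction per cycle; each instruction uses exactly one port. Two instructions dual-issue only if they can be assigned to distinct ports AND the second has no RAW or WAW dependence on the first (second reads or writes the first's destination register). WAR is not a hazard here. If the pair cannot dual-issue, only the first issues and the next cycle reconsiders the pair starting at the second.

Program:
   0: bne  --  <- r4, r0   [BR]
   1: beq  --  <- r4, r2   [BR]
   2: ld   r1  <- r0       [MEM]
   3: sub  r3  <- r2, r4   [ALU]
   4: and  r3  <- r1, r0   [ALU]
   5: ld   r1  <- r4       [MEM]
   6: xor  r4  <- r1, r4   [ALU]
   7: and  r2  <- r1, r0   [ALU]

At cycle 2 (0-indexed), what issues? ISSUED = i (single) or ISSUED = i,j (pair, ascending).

ISSUED = 3

c0: i0 bne  no-port BR/BR
c1: i1&i2 beq/ld  pair
c2: i3 sub  WAW r3
c3: i4&i5 and/ld  pair
c4: i6&i7 xor/and  pair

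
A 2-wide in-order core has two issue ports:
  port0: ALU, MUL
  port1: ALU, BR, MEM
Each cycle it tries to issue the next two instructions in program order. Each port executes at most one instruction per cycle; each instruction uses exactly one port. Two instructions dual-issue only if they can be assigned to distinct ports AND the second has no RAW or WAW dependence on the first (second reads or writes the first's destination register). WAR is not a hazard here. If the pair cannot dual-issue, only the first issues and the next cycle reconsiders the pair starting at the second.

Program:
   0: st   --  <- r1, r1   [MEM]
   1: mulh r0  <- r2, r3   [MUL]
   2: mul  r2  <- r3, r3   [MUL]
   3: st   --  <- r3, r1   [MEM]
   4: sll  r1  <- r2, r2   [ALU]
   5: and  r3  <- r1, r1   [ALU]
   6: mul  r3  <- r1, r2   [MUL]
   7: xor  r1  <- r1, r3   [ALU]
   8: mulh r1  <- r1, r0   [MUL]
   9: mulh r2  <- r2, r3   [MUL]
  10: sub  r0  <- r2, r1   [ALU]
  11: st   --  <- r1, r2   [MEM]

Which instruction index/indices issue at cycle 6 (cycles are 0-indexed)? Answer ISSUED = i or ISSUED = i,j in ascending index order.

ISSUED = 8

  cy0 -> i0/i1 (st.MEM+mulh.MUL) dual
  cy1 -> i2/i3 (mul.MUL+st.MEM) dual
  cy2 -> i4 (sll.ALU) RAW r1
  cy3 -> i5 (and.ALU) WAW r3
  cy4 -> i6 (mul.MUL) RAW r3
  cy5 -> i7 (xor.ALU) RAW+WAW r1
  cy6 -> i8 (mulh.MUL) no-port MUL/MUL
  cy7 -> i9 (mulh.MUL) RAW r2
  cy8 -> i10/i11 (sub.ALU+st.MEM) dual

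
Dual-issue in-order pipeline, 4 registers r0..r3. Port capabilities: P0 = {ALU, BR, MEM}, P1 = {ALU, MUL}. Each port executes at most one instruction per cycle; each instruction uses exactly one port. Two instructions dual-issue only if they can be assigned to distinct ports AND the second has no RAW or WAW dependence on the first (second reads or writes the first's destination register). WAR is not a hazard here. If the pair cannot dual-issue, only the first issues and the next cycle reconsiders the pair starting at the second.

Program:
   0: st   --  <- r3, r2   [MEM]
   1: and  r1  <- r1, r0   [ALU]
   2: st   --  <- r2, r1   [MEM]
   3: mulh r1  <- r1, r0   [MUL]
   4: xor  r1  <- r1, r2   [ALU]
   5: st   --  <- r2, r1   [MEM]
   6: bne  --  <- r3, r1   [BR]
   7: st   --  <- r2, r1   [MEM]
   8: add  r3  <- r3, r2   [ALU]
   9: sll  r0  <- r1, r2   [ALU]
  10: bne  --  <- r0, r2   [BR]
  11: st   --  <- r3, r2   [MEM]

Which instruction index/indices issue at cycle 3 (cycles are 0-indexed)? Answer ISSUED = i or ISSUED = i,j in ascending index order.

[0] i0+i1  st.MEM and.ALU  -- pair
[1] i2+i3  st.MEM mulh.MUL  -- pair
[2] i4  xor.ALU  -- RAW r1
[3] i5  st.MEM  -- no-port MEM/BR
[4] i6  bne.BR  -- no-port BR/MEM
[5] i7+i8  st.MEM add.ALU  -- pair
[6] i9  sll.ALU  -- RAW r0
[7] i10  bne.BR  -- no-port BR/MEM
[8] i11  st.MEM  -- tail

ISSUED = 5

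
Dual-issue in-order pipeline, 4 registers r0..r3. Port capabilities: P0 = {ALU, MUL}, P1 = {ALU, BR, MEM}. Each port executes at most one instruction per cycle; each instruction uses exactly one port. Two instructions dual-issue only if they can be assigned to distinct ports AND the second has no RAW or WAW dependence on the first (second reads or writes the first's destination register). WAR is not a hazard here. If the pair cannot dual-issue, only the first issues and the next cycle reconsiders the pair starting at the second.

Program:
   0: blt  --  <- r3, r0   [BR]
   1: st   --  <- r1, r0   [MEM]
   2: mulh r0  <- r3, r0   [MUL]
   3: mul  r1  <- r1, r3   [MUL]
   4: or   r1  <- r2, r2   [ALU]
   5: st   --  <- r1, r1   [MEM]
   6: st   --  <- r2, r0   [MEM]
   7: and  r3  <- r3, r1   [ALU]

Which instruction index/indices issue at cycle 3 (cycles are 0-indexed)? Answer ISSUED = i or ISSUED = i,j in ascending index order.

ISSUED = 4

  cy0 -> i0 (blt) no-port BR/MEM
  cy1 -> i1+i2 (st+mulh) dual
  cy2 -> i3 (mul) WAW r1
  cy3 -> i4 (or) RAW r1
  cy4 -> i5 (st) no-port MEM/MEM
  cy5 -> i6+i7 (st+and) dual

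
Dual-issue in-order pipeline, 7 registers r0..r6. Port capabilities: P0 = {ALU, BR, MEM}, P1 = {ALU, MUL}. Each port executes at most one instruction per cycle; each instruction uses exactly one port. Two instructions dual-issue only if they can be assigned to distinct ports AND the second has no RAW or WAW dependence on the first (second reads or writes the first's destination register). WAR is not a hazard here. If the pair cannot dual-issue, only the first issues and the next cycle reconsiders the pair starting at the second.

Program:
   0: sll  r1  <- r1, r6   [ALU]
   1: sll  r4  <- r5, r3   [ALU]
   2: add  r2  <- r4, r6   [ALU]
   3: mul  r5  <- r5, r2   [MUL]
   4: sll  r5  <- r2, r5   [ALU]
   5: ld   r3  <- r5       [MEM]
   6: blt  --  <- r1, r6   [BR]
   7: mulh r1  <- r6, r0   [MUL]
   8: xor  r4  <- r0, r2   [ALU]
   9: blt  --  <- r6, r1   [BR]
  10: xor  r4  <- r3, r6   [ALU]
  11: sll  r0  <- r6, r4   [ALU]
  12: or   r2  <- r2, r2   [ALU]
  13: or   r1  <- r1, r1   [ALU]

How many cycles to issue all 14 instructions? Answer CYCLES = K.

t=0 i0/i1:sll;sll ; dual
t=1 i2:add ; RAW r2
t=2 i3:mul ; RAW+WAW r5
t=3 i4:sll ; RAW r5
t=4 i5:ld ; no-port MEM/BR
t=5 i6/i7:blt;mulh ; dual
t=6 i8/i9:xor;blt ; dual
t=7 i10:xor ; RAW r4
t=8 i11/i12:sll;or ; dual
t=9 i13:or ; tail

CYCLES = 10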